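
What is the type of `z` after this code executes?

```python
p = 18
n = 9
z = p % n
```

int % int returns int (18 % 9 = 0)

int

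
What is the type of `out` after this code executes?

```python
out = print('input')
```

print() returns None

NoneType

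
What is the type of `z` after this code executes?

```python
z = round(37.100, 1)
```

round() with ndigits arg returns float

float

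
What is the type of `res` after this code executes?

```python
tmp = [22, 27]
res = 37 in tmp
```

'in' operator returns bool

bool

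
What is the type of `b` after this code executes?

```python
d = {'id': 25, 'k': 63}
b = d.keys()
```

.keys() returns a dict_keys view object

dict_keys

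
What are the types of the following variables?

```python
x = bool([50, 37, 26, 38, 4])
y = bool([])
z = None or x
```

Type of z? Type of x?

None or <bool> returns the bool; bool() returns bool

bool, bool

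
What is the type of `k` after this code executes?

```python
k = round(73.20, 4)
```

round() with ndigits arg returns float

float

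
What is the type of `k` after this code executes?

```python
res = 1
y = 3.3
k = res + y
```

int + float returns float (1 + 3.3 = 4.3)

float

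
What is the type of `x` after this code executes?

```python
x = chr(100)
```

chr() returns str (single character)

str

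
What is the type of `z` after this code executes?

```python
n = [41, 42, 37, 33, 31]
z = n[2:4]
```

Slicing a list always returns a list

list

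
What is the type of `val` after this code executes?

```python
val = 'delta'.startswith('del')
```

str.startswith() returns bool

bool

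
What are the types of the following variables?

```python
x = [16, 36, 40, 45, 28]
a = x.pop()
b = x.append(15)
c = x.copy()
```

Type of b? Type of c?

list.append() returns None; list.copy() returns list

NoneType, list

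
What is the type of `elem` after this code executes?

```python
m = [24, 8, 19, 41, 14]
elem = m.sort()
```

list.sort() returns None (sorts in place)

NoneType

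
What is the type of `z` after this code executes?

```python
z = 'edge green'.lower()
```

str.lower() returns str

str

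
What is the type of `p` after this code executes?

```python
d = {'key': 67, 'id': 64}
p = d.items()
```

dict.items() returns a dict_items view

dict_items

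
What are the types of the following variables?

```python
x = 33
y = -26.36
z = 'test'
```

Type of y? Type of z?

y is float; z is str

float, str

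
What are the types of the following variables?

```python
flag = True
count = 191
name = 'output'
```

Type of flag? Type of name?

flag is bool; name is str

bool, str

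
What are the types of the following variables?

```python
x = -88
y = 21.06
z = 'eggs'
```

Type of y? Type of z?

y is float; z is str

float, str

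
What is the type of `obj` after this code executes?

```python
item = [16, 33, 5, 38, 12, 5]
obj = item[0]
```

Indexing a list of ints returns int (item[0] = 16)

int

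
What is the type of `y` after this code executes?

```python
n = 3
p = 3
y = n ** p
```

int ** positive int returns int (3 ** 3 = 27)

int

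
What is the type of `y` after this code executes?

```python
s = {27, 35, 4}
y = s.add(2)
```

set.add() returns None (mutates in place)

NoneType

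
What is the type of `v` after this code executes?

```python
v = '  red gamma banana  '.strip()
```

str.strip() returns str

str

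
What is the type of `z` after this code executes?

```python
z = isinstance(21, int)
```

isinstance() returns bool

bool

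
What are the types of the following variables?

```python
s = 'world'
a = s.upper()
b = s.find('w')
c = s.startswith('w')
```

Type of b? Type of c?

str.find() returns int; str.startswith() returns bool

int, bool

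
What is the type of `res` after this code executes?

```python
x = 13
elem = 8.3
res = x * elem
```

int * float returns float (13 * 8.3 = 107.9)

float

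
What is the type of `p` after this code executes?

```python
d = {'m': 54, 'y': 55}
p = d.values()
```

.values() returns a dict_values view object

dict_values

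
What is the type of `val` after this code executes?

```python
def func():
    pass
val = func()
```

A function with no return statement returns None

NoneType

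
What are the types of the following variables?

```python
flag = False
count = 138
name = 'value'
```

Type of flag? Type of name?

flag is bool; name is str

bool, str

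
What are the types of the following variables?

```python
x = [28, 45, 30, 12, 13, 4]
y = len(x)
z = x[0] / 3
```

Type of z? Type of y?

int / int returns float; len() returns int

float, int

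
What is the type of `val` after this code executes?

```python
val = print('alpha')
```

print() returns None

NoneType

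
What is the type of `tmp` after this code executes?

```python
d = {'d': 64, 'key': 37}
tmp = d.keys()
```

.keys() returns a dict_keys view object

dict_keys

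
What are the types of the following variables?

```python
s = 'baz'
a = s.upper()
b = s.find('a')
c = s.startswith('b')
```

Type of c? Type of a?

str.startswith() returns bool; str.upper() returns str

bool, str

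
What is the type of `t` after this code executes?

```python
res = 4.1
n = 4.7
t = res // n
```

float // float returns float (floor division preserves float type)

float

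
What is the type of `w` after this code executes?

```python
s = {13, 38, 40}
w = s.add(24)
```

set.add() returns None (mutates in place)

NoneType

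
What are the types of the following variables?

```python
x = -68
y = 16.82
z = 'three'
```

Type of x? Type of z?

x is int; z is str

int, str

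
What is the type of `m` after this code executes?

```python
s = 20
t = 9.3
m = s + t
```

int + float returns float (20 + 9.3 = 29.3)

float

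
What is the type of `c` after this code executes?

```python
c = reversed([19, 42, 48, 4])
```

reversed() on a list returns a list_reverseiterator

list_reverseiterator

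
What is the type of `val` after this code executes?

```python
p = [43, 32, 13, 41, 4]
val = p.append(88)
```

list.append() returns None (mutates in place)

NoneType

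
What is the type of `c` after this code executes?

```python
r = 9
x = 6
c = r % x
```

int % int returns int (9 % 6 = 3)

int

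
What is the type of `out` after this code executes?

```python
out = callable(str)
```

callable() returns bool

bool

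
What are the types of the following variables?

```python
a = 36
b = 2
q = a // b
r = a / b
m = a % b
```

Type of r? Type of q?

int / int returns float; int // int returns int

float, int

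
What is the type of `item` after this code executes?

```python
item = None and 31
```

'and' returns first falsy value (None)

NoneType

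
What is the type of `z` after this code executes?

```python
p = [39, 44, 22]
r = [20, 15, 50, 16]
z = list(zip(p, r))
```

list(zip(...)) returns a list of tuples

list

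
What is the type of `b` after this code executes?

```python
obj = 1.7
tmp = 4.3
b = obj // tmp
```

float // float returns float (floor division preserves float type)

float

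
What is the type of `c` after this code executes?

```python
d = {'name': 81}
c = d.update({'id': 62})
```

dict.update() returns None

NoneType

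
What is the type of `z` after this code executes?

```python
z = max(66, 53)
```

max() of ints returns int

int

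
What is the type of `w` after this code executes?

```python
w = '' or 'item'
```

'or' returns first truthy value ('item', which is str)

str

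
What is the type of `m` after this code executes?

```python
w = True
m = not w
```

'not' always returns bool

bool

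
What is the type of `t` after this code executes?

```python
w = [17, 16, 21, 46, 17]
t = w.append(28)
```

list.append() returns None (mutates in place)

NoneType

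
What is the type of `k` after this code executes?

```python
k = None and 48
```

'and' returns first falsy value (None)

NoneType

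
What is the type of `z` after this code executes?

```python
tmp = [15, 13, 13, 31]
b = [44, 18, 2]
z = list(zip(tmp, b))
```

list(zip(...)) returns a list of tuples

list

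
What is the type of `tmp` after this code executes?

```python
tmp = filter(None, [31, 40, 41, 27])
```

filter() returns a filter iterator object

filter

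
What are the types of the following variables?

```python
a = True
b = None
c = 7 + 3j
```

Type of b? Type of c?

b is NoneType; c is complex

NoneType, complex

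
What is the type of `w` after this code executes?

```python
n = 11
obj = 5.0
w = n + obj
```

int + float returns float (11 + 5.0 = 16.0)

float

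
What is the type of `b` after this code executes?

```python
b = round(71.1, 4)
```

round() with ndigits arg returns float

float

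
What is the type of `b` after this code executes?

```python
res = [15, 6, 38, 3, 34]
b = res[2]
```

Indexing a list of ints returns int (res[2] = 38)

int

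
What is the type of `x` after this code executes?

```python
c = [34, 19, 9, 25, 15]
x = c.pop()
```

list.pop() returns the popped element (int here)

int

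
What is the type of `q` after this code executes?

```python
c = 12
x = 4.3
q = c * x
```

int * float returns float (12 * 4.3 = 51.6)

float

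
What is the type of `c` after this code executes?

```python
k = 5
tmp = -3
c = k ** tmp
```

int ** negative int returns float

float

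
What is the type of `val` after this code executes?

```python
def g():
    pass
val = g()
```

A function with no return statement returns None

NoneType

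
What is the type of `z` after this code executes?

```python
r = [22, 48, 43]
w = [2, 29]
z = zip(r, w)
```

zip() returns a zip iterator object

zip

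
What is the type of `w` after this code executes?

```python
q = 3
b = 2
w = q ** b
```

int ** positive int returns int (3 ** 2 = 9)

int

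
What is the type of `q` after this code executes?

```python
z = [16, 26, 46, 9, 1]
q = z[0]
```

Indexing a list of ints returns int (z[0] = 16)

int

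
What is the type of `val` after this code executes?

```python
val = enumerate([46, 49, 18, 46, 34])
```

enumerate() returns an enumerate iterator object

enumerate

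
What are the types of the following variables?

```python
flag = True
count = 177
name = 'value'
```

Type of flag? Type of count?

flag is bool; count is int

bool, int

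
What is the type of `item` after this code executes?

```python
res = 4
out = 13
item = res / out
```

int / int always returns float in Python 3 (4 / 13 = 0.307692)

float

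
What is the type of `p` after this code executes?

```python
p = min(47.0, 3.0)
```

min() of floats returns float

float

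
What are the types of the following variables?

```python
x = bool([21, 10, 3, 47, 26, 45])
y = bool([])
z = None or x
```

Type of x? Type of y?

bool() returns bool; bool() returns bool

bool, bool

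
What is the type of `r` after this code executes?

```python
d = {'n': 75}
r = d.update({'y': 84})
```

dict.update() returns None

NoneType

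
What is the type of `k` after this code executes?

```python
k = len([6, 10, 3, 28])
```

len() always returns int

int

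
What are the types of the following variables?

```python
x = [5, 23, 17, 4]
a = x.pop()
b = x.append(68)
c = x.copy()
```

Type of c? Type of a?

list.copy() returns list; list.pop() returns the element (int)

list, int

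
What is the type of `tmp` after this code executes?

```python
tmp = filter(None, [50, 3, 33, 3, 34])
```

filter() returns a filter iterator object

filter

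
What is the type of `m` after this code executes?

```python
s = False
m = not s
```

'not' always returns bool

bool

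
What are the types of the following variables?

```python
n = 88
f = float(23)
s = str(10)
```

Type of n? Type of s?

n is int; s is str

int, str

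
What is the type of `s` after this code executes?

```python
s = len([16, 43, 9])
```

len() always returns int

int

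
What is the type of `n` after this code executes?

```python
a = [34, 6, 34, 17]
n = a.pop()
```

list.pop() returns the popped element (int here)

int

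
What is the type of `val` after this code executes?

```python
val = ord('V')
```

ord() returns int (Unicode code point)

int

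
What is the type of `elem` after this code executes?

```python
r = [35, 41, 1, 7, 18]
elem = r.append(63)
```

list.append() returns None (mutates in place)

NoneType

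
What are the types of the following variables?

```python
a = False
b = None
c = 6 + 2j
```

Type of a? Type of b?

a is bool; b is NoneType

bool, NoneType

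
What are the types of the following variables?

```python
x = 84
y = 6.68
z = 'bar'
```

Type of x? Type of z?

x is int; z is str

int, str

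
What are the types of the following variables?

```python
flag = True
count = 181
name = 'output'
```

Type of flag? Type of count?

flag is bool; count is int

bool, int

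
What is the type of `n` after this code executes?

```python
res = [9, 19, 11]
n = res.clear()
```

list.clear() returns None

NoneType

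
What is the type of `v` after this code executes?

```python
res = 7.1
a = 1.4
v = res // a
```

float // float returns float (floor division preserves float type)

float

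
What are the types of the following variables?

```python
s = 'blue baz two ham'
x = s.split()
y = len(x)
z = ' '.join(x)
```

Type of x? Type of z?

str.split() returns list; str.join() returns str

list, str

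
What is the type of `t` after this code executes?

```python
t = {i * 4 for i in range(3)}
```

A set comprehension {expr for x in iterable} produces a set

set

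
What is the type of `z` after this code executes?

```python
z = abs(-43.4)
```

abs() of float returns float

float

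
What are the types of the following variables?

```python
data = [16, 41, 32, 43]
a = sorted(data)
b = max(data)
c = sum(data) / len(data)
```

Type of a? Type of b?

sorted() returns list; max of ints returns int

list, int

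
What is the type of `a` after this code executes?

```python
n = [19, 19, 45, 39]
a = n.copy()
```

list.copy() returns list

list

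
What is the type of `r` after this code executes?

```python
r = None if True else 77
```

Ternary: condition is True, if branch (None) taken → NoneType

NoneType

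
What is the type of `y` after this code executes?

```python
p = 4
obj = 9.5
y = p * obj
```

int * float returns float (4 * 9.5 = 38.0)

float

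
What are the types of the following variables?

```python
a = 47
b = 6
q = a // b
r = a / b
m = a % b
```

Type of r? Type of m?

int / int returns float; int % int returns int

float, int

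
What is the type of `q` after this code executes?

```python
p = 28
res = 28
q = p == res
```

Equality comparison returns bool

bool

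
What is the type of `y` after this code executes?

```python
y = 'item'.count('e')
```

str.count() returns int

int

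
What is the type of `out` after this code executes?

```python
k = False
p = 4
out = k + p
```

bool + int returns int (False is 0, so 0 + 4 = 4)

int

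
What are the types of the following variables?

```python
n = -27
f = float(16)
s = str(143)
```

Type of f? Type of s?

f is float; s is str

float, str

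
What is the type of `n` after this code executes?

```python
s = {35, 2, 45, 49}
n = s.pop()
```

Popping from a set of ints returns int

int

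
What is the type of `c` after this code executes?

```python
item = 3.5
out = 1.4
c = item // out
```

float // float returns float (floor division preserves float type)

float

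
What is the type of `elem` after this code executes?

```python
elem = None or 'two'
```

'or' with None returns the other value ('two', str)

str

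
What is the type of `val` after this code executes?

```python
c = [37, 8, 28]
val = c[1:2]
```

Slicing a list always returns a list

list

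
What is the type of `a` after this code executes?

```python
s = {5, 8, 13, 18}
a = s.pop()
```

Popping from a set of ints returns int

int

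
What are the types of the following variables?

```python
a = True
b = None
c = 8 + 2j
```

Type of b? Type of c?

b is NoneType; c is complex

NoneType, complex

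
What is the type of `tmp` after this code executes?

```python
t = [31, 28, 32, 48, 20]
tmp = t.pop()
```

list.pop() returns the popped element (int here)

int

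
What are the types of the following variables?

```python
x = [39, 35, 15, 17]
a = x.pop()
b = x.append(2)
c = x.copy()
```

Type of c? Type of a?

list.copy() returns list; list.pop() returns the element (int)

list, int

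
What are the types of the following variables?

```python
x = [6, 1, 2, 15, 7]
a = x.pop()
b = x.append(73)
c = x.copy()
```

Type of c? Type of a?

list.copy() returns list; list.pop() returns the element (int)

list, int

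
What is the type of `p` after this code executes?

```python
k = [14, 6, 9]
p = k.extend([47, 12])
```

list.extend() returns None

NoneType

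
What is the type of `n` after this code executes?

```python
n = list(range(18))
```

list(range(...)) returns list

list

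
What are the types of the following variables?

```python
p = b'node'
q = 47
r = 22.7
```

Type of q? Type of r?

q is int; r is float

int, float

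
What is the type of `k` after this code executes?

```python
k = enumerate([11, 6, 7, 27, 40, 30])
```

enumerate() returns an enumerate iterator object

enumerate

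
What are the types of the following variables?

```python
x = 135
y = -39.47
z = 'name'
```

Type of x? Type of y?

x is int; y is float

int, float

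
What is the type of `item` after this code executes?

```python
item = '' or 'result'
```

'or' returns first truthy value ('result', which is str)

str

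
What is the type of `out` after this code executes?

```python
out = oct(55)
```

oct() returns str representation

str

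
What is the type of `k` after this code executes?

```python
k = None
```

None has type NoneType

NoneType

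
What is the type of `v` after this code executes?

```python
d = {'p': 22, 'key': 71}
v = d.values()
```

.values() returns a dict_values view object

dict_values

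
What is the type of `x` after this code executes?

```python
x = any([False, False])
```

any() returns bool

bool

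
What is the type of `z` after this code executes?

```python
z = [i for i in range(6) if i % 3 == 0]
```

A list comprehension [...] produces a list

list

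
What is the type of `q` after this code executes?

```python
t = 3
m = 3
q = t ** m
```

int ** positive int returns int (3 ** 3 = 27)

int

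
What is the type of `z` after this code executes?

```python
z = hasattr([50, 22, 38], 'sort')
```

hasattr() returns bool

bool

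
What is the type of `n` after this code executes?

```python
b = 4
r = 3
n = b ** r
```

int ** positive int returns int (4 ** 3 = 64)

int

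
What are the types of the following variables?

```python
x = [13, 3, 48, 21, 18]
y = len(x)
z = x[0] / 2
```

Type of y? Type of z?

len() returns int; int / int returns float

int, float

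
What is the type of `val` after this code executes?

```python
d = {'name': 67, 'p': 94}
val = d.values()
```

.values() returns a dict_values view object

dict_values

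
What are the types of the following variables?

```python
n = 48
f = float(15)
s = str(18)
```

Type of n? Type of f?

n is int; f is float

int, float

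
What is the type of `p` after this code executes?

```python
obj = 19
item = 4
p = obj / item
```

int / int always returns float in Python 3 (19 / 4 = 4.75)

float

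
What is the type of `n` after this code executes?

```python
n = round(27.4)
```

round() with no ndigits arg returns int

int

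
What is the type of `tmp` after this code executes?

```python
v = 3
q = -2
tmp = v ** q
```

int ** negative int returns float

float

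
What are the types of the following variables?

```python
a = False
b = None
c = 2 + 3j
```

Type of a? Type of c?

a is bool; c is complex

bool, complex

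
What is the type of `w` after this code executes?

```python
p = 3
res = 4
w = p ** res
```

int ** positive int returns int (3 ** 4 = 81)

int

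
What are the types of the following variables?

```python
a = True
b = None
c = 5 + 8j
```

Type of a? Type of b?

a is bool; b is NoneType

bool, NoneType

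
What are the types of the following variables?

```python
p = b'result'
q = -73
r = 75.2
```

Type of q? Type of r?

q is int; r is float

int, float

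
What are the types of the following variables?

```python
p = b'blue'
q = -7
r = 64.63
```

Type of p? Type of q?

p is bytes; q is int

bytes, int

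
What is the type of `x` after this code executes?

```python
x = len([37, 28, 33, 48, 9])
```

len() always returns int

int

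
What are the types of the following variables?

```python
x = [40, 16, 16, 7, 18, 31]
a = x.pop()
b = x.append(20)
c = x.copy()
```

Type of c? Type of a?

list.copy() returns list; list.pop() returns the element (int)

list, int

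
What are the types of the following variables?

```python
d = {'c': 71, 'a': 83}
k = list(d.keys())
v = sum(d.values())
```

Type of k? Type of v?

list(...) returns list; sum of int values returns int

list, int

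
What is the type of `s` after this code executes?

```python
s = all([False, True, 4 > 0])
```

all() returns bool

bool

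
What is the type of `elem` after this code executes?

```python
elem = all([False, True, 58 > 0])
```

all() returns bool

bool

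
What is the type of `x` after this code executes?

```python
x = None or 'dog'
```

'or' with None returns the other value ('dog', str)

str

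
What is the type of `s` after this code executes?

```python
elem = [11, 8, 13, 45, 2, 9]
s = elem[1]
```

Indexing a list of ints returns int (elem[1] = 8)

int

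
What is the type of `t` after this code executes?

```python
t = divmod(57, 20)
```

divmod() returns a tuple (quotient, remainder)

tuple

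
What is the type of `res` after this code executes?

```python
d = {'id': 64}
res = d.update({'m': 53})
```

dict.update() returns None

NoneType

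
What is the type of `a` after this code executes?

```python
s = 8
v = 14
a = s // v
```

int // int returns int (8 // 14 = 0)

int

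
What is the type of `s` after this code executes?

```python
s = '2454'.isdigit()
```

str.isdigit() returns bool

bool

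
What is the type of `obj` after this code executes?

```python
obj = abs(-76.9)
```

abs() of float returns float

float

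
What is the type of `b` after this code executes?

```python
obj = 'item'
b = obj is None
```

'is' comparison returns bool

bool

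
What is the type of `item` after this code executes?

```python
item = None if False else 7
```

Ternary: condition is False, else branch (7) taken → int

int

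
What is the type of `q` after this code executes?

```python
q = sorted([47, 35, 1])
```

sorted() always returns list

list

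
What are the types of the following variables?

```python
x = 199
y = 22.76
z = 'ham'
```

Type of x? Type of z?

x is int; z is str

int, str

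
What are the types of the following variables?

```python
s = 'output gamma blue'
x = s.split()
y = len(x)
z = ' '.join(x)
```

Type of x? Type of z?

str.split() returns list; str.join() returns str

list, str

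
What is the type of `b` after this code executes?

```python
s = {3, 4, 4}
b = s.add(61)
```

set.add() returns None (mutates in place)

NoneType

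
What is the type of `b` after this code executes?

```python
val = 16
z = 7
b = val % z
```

int % int returns int (16 % 7 = 2)

int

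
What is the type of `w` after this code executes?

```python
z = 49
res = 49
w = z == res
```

Equality comparison returns bool

bool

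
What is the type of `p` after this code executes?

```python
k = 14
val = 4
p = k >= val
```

Comparison operators return bool

bool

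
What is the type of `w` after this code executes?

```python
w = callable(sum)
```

callable() returns bool

bool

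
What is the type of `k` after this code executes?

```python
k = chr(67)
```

chr() returns str (single character)

str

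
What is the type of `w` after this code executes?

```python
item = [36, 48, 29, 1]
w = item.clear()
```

list.clear() returns None

NoneType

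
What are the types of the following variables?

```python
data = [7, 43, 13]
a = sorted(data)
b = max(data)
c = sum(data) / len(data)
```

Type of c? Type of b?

int / int returns float; max of ints returns int

float, int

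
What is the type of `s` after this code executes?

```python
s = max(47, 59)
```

max() of ints returns int

int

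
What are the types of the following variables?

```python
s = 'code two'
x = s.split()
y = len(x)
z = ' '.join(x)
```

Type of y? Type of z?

len() returns int; str.join() returns str

int, str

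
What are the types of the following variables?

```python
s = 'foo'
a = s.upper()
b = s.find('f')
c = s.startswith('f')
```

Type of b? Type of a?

str.find() returns int; str.upper() returns str

int, str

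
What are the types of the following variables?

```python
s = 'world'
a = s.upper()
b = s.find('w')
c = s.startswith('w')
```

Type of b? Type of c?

str.find() returns int; str.startswith() returns bool

int, bool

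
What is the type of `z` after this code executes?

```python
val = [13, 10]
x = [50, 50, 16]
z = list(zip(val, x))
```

list(zip(...)) returns a list of tuples

list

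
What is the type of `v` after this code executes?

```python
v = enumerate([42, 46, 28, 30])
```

enumerate() returns an enumerate iterator object

enumerate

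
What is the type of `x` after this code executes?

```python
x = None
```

None has type NoneType

NoneType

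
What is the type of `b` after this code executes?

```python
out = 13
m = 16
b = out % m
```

int % int returns int (13 % 16 = 13)

int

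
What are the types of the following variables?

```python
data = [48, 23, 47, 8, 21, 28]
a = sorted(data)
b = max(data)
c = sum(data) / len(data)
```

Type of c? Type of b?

int / int returns float; max of ints returns int

float, int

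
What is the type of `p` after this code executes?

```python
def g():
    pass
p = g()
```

A function with no return statement returns None

NoneType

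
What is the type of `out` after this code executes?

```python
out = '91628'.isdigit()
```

str.isdigit() returns bool

bool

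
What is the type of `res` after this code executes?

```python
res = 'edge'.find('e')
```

str.find() returns int (index, or -1)

int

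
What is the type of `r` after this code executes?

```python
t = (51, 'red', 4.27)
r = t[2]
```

Index 2 of tuple is 4.27 which is float

float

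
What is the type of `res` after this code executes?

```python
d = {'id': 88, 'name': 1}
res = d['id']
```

Accessing dict[str, int] with key 'id' returns int value 88

int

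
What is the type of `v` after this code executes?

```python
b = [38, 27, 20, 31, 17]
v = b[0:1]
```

Slicing a list always returns a list

list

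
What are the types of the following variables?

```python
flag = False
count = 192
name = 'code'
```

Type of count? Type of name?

count is int; name is str

int, str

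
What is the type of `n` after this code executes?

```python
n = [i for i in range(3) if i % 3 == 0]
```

A list comprehension [...] produces a list

list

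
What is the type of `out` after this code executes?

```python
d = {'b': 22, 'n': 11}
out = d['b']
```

Accessing dict[str, int] with key 'b' returns int value 22

int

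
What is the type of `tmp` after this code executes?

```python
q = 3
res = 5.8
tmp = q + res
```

int + float returns float (3 + 5.8 = 8.8)

float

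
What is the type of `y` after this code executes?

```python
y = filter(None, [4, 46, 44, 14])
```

filter() returns a filter iterator object

filter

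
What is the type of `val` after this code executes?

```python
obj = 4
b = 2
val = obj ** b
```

int ** positive int returns int (4 ** 2 = 16)

int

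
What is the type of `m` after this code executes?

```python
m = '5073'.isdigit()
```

str.isdigit() returns bool

bool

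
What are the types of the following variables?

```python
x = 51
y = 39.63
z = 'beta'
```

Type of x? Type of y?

x is int; y is float

int, float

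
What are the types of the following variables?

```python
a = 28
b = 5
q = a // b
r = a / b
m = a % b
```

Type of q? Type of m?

int // int returns int; int % int returns int

int, int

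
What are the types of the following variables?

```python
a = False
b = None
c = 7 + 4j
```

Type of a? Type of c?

a is bool; c is complex

bool, complex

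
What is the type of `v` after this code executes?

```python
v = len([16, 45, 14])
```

len() always returns int

int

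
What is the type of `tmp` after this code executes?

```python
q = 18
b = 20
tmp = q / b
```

int / int always returns float in Python 3 (18 / 20 = 0.9)

float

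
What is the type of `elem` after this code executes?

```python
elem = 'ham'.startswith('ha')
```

str.startswith() returns bool

bool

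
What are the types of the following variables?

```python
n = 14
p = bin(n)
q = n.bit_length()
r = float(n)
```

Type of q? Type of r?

int.bit_length() returns int; float() returns float

int, float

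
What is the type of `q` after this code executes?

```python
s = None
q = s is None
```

'is' comparison returns bool

bool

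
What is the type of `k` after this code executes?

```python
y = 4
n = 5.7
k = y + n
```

int + float returns float (4 + 5.7 = 9.7)

float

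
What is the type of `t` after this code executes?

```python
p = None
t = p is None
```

'is' comparison returns bool

bool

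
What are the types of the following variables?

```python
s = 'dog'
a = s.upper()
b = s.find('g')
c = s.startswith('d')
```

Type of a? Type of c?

str.upper() returns str; str.startswith() returns bool

str, bool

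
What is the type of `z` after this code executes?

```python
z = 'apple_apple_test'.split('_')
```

str.split() returns list

list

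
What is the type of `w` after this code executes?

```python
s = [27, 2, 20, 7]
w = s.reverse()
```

list.reverse() returns None

NoneType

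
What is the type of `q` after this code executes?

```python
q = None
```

None has type NoneType

NoneType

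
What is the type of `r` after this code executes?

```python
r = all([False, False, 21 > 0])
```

all() returns bool

bool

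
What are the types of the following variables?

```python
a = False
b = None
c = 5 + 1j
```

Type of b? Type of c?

b is NoneType; c is complex

NoneType, complex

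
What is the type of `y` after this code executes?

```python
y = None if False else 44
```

Ternary: condition is False, else branch (44) taken → int

int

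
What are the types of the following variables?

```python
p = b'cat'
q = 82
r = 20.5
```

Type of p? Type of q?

p is bytes; q is int

bytes, int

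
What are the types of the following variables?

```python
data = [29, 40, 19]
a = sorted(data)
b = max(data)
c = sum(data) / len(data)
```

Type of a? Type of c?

sorted() returns list; int / int returns float

list, float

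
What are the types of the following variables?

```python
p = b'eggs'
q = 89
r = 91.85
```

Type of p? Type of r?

p is bytes; r is float

bytes, float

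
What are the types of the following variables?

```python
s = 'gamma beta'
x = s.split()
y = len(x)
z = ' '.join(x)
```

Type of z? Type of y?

str.join() returns str; len() returns int

str, int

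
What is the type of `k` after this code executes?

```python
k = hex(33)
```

hex() returns str representation

str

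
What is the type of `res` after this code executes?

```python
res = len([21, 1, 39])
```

len() always returns int

int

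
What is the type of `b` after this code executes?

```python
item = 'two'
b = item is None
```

'is' comparison returns bool

bool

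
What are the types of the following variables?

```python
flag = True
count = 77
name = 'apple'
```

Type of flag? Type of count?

flag is bool; count is int

bool, int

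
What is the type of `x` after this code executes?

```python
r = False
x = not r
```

'not' always returns bool

bool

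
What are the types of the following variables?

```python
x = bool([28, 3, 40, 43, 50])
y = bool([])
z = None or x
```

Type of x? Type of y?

bool() returns bool; bool() returns bool

bool, bool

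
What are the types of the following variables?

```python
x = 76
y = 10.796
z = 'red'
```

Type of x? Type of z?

x is int; z is str

int, str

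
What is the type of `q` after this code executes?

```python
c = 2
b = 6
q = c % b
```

int % int returns int (2 % 6 = 2)

int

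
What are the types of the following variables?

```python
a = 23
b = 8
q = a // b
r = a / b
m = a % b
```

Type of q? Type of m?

int // int returns int; int % int returns int

int, int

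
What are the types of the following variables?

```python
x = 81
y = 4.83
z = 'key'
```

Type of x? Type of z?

x is int; z is str

int, str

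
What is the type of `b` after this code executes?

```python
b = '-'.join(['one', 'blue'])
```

str.join() returns str

str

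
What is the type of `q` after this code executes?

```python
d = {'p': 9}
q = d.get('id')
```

dict.get() returns None when key 'id' is not found and no default given

NoneType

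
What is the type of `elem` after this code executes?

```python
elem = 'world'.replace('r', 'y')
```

str.replace() returns str

str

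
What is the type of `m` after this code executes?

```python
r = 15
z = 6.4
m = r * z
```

int * float returns float (15 * 6.4 = 96.0)

float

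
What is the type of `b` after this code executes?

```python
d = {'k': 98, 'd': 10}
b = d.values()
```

.values() returns a dict_values view object

dict_values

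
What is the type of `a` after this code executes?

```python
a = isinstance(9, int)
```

isinstance() returns bool

bool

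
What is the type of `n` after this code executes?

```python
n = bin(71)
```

bin() returns str representation

str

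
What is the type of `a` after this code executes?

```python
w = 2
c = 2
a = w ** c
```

int ** positive int returns int (2 ** 2 = 4)

int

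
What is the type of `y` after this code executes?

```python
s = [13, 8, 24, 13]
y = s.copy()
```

list.copy() returns list

list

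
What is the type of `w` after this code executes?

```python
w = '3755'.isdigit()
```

str.isdigit() returns bool

bool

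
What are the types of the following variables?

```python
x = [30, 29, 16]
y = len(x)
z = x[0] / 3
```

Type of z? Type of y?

int / int returns float; len() returns int

float, int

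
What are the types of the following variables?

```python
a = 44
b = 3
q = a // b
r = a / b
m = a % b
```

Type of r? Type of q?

int / int returns float; int // int returns int

float, int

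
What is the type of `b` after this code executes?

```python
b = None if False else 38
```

Ternary: condition is False, else branch (38) taken → int

int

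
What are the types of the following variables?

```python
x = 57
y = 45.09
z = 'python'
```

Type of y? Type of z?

y is float; z is str

float, str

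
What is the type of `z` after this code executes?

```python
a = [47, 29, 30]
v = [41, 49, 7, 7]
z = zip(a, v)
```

zip() returns a zip iterator object

zip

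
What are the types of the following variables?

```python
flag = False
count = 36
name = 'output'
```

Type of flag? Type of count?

flag is bool; count is int

bool, int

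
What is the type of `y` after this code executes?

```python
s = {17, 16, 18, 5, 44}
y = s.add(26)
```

set.add() returns None (mutates in place)

NoneType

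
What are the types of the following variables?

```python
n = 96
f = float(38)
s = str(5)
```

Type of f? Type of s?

f is float; s is str

float, str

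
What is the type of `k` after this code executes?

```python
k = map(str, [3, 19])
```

map() returns a map iterator object

map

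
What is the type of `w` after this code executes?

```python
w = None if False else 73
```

Ternary: condition is False, else branch (73) taken → int

int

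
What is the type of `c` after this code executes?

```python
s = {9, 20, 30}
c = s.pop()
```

Popping from a set of ints returns int

int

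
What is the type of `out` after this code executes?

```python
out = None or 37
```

'or' with None returns the other value (37, int)

int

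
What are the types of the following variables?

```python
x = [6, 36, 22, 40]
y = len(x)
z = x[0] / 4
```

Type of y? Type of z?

len() returns int; int / int returns float

int, float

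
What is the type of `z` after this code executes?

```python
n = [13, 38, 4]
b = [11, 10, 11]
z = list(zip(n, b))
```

list(zip(...)) returns a list of tuples

list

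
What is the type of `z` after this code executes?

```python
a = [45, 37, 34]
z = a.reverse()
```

list.reverse() returns None

NoneType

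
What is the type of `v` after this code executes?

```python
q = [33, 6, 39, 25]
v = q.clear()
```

list.clear() returns None

NoneType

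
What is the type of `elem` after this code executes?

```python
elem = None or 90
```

'or' with None returns the other value (90, int)

int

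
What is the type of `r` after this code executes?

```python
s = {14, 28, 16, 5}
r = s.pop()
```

Popping from a set of ints returns int

int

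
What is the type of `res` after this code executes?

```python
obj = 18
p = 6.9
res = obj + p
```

int + float returns float (18 + 6.9 = 24.9)

float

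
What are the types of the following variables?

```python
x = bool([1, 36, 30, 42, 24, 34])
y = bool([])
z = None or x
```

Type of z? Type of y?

None or <bool> returns the bool; bool() returns bool

bool, bool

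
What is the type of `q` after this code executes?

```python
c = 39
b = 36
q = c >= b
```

Comparison operators return bool

bool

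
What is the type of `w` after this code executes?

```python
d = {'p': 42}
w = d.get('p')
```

dict.get() returns the value (int) when key is found

int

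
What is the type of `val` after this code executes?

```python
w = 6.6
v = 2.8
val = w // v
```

float // float returns float (floor division preserves float type)

float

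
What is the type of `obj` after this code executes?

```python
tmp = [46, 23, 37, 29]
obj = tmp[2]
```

Indexing a list of ints returns int (tmp[2] = 37)

int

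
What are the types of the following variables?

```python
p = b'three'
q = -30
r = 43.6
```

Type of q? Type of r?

q is int; r is float

int, float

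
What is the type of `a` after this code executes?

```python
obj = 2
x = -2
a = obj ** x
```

int ** negative int returns float

float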